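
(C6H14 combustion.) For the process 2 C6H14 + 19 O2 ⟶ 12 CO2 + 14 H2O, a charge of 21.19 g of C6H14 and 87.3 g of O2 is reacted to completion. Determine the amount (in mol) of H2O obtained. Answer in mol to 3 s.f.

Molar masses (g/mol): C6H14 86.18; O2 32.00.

n(C6H14) = 21.19 / 86.18 = 0.2459 mol
n(O2) = 87.30 / 32.00 = 2.728 mol
n/ν for C6H14 = 0.2459/2 = 0.1230
n/ν for O2 = 2.728/19 = 0.1436
Smallest n/ν is C6H14 → limiting reagent.
n(H2O) = (14/2) × 0.2459 = 1.721 mol

1.72 mol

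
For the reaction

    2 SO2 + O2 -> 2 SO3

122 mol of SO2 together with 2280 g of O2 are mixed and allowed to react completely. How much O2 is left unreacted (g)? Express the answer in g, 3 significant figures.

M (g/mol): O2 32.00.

328 g

n(SO2) = 122.0 mol
n(O2) = 2280 / 32.00 = 71.25 mol
n/ν for SO2 = 122.0/2 = 61.00
n/ν for O2 = 71.25/1 = 71.25
Smallest n/ν is SO2 → limiting reagent.
O2 consumed = (1/2) × 122.0 = 61.00 mol
O2 remaining = 71.25 − 61.00 = 10.25 mol
mass = 10.25 × 32.00 = 328.0 g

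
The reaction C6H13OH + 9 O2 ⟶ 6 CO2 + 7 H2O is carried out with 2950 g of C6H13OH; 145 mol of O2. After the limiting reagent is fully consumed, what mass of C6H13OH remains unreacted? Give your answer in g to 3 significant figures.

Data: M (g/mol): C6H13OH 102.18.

1300 g

n(C6H13OH) = 2950 / 102.18 = 28.87 mol
n(O2) = 145.0 mol
n/ν for C6H13OH = 28.87/1 = 28.87
n/ν for O2 = 145.0/9 = 16.11
Smallest n/ν is O2 → limiting reagent.
C6H13OH consumed = (1/9) × 145.0 = 16.11 mol
C6H13OH remaining = 28.87 − 16.11 = 12.76 mol
mass = 12.76 × 102.18 = 1304 g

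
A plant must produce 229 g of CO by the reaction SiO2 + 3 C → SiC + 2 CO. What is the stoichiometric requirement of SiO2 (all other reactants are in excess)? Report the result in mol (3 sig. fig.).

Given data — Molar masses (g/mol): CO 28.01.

4.09 mol

n(CO) = 229 / 28.01 = 8.176 mol
n(SiO2) = (1/2) × 8.176 = 4.088 mol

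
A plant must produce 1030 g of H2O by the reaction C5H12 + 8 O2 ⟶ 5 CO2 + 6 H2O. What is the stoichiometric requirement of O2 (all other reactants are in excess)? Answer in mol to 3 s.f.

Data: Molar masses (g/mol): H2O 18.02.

76.2 mol

n(H2O) = 1030 / 18.02 = 57.16 mol
n(O2) = (8/6) × 57.16 = 76.21 mol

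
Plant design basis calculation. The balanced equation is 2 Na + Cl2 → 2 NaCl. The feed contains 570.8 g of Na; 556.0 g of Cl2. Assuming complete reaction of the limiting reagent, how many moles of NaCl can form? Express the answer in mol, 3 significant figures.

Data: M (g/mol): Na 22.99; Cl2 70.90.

n(Na) = 570.8 / 22.99 = 24.83 mol
n(Cl2) = 556.0 / 70.90 = 7.842 mol
n/ν for Na = 24.83/2 = 12.42
n/ν for Cl2 = 7.842/1 = 7.842
Smallest n/ν is Cl2 → limiting reagent.
n(NaCl) = (2/1) × 7.842 = 15.68 mol

15.7 mol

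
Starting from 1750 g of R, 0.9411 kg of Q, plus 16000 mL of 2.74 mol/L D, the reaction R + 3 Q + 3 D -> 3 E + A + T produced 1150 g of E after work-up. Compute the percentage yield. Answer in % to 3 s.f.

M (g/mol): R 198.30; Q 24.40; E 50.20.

86.5 %

n(R) = 1750 / 198.30 = 8.825 mol
n(Q) = 0.9411×1000 / 24.40 = 38.57 mol
n(D) = 2.74 × 16000/1000 = 43.84 mol
n/ν → R: 8.825, Q: 12.86, D: 14.61; R is limiting.
theoretical n(E) = (3/1) × 8.825 = 26.48 mol → 1329 g
% yield = 1150 / 1329 × 100 = 86.53 %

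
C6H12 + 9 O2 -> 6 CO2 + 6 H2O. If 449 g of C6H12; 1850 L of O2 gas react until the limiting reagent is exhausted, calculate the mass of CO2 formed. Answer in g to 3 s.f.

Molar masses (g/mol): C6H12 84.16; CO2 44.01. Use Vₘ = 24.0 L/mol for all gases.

n(C6H12) = 449.0 / 84.16 = 5.335 mol
n(O2) = 1850 / 24.0 = 77.08 mol
n/ν for C6H12 = 5.335/1 = 5.335
n/ν for O2 = 77.08/9 = 8.564
Smallest n/ν is C6H12 → limiting reagent.
n(CO2) = (6/1) × 5.335 = 32.01 mol
mass = 32.01 × 44.01 = 1409 g

1410 g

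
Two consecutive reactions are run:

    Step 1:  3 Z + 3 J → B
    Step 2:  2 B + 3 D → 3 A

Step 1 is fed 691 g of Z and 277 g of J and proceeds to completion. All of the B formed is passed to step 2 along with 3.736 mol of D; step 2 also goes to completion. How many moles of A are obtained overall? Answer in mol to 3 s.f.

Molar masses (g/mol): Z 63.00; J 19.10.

3.74 mol

Step 1:
n(Z) = 691.0 / 63.00 = 10.97 mol
n(J) = 277.0 / 19.10 = 14.50 mol
n/ν for Z = 10.97/3 = 3.657
n/ν for J = 14.50/3 = 4.833
Smallest n/ν is Z → limiting reagent.
n(B) produced = (1/3) × 10.97 = 3.657 mol
Step 2:
n(B) available = 3.657 mol
n(D) = 3.736 mol
n/ν for B = 3.657/2 = 1.829
n/ν for D = 3.736/3 = 1.245
Smallest n/ν is D → limiting reagent.
n(A) = (3/3) × 3.736 = 3.736 mol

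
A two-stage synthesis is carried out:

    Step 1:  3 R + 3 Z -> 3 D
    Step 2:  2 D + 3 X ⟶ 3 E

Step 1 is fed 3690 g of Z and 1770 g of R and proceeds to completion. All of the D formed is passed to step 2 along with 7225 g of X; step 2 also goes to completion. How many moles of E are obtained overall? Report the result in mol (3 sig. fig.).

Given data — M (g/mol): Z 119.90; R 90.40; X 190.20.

29.4 mol

Step 1:
n(Z) = 3690 / 119.90 = 30.78 mol
n(R) = 1770 / 90.40 = 19.58 mol
n/ν for Z = 30.78/3 = 10.26
n/ν for R = 19.58/3 = 6.527
Smallest n/ν is R → limiting reagent.
n(D) produced = (3/3) × 19.58 = 19.58 mol
Step 2:
n(D) available = 19.58 mol
n(X) = 7225 / 190.20 = 37.99 mol
n/ν for D = 19.58/2 = 9.790
n/ν for X = 37.99/3 = 12.66
Smallest n/ν is D → limiting reagent.
n(E) = (3/2) × 19.58 = 29.37 mol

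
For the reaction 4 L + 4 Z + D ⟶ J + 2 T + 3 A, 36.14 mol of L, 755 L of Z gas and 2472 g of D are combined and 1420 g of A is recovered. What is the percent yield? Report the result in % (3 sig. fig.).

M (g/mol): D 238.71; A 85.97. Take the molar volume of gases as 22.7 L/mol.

66.2 %

n(L) = 36.14 mol
n(Z) = 755.0 / 22.7 = 33.26 mol
n(D) = 2472 / 238.71 = 10.36 mol
n/ν for L = 36.14/4 = 9.035
n/ν for Z = 33.26/4 = 8.315
n/ν for D = 10.36/1 = 10.36
Smallest n/ν is Z → limiting reagent.
theoretical n(A) = (3/4) × 33.26 = 24.95 mol → 2145 g
% yield = 1420 / 2145 × 100 = 66.20 %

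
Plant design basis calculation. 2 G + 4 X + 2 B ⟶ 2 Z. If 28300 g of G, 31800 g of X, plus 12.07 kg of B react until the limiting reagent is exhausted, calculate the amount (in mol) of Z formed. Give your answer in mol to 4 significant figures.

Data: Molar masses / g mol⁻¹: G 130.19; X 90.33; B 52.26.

176.0 mol

n(G) = 28300 / 130.19 = 217.4 mol
n(X) = 31800 / 90.33 = 352.0 mol
n(B) = 12.07×1000 / 52.26 = 231.0 mol
n/ν for G = 217.4/2 = 108.7
n/ν for X = 352.0/4 = 88.00
n/ν for B = 231.0/2 = 115.5
Smallest n/ν is X → limiting reagent.
n(Z) = (2/4) × 352.0 = 176.0 mol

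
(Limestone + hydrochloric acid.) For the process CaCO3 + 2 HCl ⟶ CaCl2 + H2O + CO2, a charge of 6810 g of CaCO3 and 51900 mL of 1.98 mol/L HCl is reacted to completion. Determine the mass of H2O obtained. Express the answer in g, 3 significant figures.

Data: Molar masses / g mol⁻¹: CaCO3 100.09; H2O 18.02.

n(CaCO3) = 6810 / 100.09 = 68.04 mol
n(HCl) = 1.98 × 51900/1000 = 102.8 mol
n/ν → CaCO3: 68.04, HCl: 51.40; HCl is limiting.
n(H2O) = (1/2) × 102.8 = 51.40 mol
mass = 51.40 × 18.02 = 926.2 g

926 g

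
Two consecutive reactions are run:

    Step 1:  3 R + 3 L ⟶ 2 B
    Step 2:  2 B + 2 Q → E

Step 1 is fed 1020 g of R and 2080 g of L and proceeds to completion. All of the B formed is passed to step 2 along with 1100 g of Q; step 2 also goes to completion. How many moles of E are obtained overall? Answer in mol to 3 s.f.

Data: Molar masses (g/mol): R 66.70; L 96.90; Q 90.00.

5.10 mol

Step 1:
n(R) = 1020 / 66.70 = 15.29 mol
n(L) = 2080 / 96.90 = 21.47 mol
n/ν for R = 15.29/3 = 5.097
n/ν for L = 21.47/3 = 7.157
Smallest n/ν is R → limiting reagent.
n(B) produced = (2/3) × 15.29 = 10.19 mol
Step 2:
n(B) available = 10.19 mol
n(Q) = 1100 / 90.00 = 12.22 mol
n/ν for B = 10.19/2 = 5.095
n/ν for Q = 12.22/2 = 6.110
Smallest n/ν is B → limiting reagent.
n(E) = (1/2) × 10.19 = 5.095 mol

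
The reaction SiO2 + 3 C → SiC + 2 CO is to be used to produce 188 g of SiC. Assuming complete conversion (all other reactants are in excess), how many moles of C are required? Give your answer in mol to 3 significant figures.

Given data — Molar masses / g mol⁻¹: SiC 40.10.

n(SiC) = 188 / 40.10 = 4.688 mol
n(C) = (3/1) × 4.688 = 14.06 mol

14.1 mol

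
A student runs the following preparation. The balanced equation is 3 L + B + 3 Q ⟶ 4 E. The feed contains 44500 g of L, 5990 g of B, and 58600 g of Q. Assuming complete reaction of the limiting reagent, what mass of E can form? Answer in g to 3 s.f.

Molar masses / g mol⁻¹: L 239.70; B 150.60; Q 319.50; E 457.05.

n(L) = 44500 / 239.70 = 185.6 mol
n(B) = 5990 / 150.60 = 39.77 mol
n(Q) = 58600 / 319.50 = 183.4 mol
n/ν for L = 185.6/3 = 61.87
n/ν for B = 39.77/1 = 39.77
n/ν for Q = 183.4/3 = 61.13
Smallest n/ν is B → limiting reagent.
n(E) = (4/1) × 39.77 = 159.1 mol
mass = 159.1 × 457.05 = 72720 g

72700 g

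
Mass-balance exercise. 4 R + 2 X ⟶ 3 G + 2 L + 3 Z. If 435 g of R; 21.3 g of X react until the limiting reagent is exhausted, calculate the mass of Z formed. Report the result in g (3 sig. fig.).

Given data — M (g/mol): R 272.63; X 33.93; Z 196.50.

185 g

n(R) = 435.0 / 272.63 = 1.596 mol
n(X) = 21.30 / 33.93 = 0.6278 mol
n/ν → R: 0.3990, X: 0.3139; X is limiting.
n(Z) = (3/2) × 0.6278 = 0.9417 mol
mass = 0.9417 × 196.50 = 185.0 g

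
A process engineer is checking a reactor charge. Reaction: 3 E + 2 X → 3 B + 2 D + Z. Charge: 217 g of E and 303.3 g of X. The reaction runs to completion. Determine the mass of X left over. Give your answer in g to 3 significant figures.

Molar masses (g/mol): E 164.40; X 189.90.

n(E) = 217.0 / 164.40 = 1.320 mol
n(X) = 303.3 / 189.90 = 1.597 mol
n/ν → E: 0.4400, X: 0.7985; E is limiting.
X consumed = (2/3) × 1.320 = 0.8800 mol
X remaining = 1.597 − 0.8800 = 0.7170 mol
mass = 0.7170 × 189.90 = 136.2 g

136 g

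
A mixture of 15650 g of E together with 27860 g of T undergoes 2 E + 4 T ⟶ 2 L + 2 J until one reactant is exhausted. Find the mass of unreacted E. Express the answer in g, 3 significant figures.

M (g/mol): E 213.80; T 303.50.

n(E) = 15650 / 213.80 = 73.20 mol
n(T) = 27860 / 303.50 = 91.80 mol
n/ν → E: 36.60, T: 22.95; T is limiting.
E consumed = (2/4) × 91.80 = 45.90 mol
E remaining = 73.20 − 45.90 = 27.30 mol
mass = 27.30 × 213.80 = 5837 g

5840 g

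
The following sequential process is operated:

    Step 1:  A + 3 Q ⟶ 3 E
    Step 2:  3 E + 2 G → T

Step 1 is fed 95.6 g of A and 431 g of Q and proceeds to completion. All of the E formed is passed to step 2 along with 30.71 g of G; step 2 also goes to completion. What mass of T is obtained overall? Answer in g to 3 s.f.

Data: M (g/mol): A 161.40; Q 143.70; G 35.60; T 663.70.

Step 1:
n(A) = 95.60 / 161.40 = 0.5923 mol
n(Q) = 431.0 / 143.70 = 2.999 mol
n/ν for A = 0.5923/1 = 0.5923
n/ν for Q = 2.999/3 = 0.9997
Smallest n/ν is A → limiting reagent.
n(E) produced = (3/1) × 0.5923 = 1.777 mol
Step 2:
n(E) available = 1.777 mol
n(G) = 30.71 / 35.60 = 0.8626 mol
n/ν for E = 1.777/3 = 0.5923
n/ν for G = 0.8626/2 = 0.4313
Smallest n/ν is G → limiting reagent.
n(T) = (1/2) × 0.8626 = 0.4313 mol
mass = 0.4313 × 663.70 = 286.3 g

286 g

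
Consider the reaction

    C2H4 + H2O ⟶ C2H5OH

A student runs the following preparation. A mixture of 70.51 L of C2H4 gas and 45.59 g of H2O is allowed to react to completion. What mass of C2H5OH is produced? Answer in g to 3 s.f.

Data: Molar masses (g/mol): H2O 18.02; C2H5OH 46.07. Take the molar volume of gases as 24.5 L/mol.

n(C2H4) = 70.51 / 24.5 = 2.878 mol
n(H2O) = 45.59 / 18.02 = 2.530 mol
n/ν for C2H4 = 2.878/1 = 2.878
n/ν for H2O = 2.530/1 = 2.530
Smallest n/ν is H2O → limiting reagent.
n(C2H5OH) = (1/1) × 2.530 = 2.530 mol
mass = 2.530 × 46.07 = 116.6 g

117 g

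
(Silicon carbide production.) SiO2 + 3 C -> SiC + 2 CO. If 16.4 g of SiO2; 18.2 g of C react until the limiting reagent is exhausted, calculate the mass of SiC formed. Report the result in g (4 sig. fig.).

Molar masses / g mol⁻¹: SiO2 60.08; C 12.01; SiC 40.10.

10.95 g

n(SiO2) = 16.40 / 60.08 = 0.2730 mol
n(C) = 18.20 / 12.01 = 1.515 mol
n/ν for SiO2 = 0.2730/1 = 0.2730
n/ν for C = 1.515/3 = 0.5050
Smallest n/ν is SiO2 → limiting reagent.
n(SiC) = (1/1) × 0.2730 = 0.2730 mol
mass = 0.2730 × 40.10 = 10.95 g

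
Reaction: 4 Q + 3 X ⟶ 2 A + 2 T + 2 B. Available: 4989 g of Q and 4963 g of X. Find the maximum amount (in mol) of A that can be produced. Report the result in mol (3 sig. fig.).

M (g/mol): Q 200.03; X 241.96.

n(Q) = 4989 / 200.03 = 24.94 mol
n(X) = 4963 / 241.96 = 20.51 mol
n/ν → Q: 6.235, X: 6.837; Q is limiting.
n(A) = (2/4) × 24.94 = 12.47 mol

12.5 mol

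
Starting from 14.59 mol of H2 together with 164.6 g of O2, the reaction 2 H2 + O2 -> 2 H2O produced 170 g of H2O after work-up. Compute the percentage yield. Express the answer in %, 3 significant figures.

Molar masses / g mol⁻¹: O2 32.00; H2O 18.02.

91.7 %

n(H2) = 14.59 mol
n(O2) = 164.6 / 32.00 = 5.144 mol
n/ν → H2: 7.295, O2: 5.144; O2 is limiting.
theoretical n(H2O) = (2/1) × 5.144 = 10.29 mol → 185.4 g
% yield = 170 / 185.4 × 100 = 91.69 %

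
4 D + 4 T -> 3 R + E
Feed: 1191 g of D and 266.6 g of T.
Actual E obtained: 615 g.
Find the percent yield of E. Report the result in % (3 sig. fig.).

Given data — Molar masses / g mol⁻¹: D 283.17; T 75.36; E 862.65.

n(D) = 1191 / 283.17 = 4.206 mol
n(T) = 266.6 / 75.36 = 3.538 mol
n/ν → D: 1.052, T: 0.8845; T is limiting.
theoretical n(E) = (1/4) × 3.538 = 0.8845 mol → 763.0 g
% yield = 615 / 763.0 × 100 = 80.60 %

80.6 %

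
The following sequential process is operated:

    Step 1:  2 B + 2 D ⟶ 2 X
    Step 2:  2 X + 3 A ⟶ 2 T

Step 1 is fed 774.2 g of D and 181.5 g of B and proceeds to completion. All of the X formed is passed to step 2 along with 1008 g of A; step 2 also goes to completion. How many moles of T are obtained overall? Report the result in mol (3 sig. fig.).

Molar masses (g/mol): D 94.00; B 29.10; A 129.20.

5.20 mol

Step 1:
n(D) = 774.2 / 94.00 = 8.236 mol
n(B) = 181.5 / 29.10 = 6.237 mol
n/ν for D = 8.236/2 = 4.118
n/ν for B = 6.237/2 = 3.119
Smallest n/ν is B → limiting reagent.
n(X) produced = (2/2) × 6.237 = 6.237 mol
Step 2:
n(X) available = 6.237 mol
n(A) = 1008 / 129.20 = 7.802 mol
n/ν for X = 6.237/2 = 3.119
n/ν for A = 7.802/3 = 2.601
Smallest n/ν is A → limiting reagent.
n(T) = (2/3) × 7.802 = 5.201 mol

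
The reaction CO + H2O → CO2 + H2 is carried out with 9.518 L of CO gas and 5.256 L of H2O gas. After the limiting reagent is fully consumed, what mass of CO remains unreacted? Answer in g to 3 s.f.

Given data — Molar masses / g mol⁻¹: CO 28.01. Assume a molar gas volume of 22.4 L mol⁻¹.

n(CO) = 9.518 / 22.4 = 0.4249 mol
n(H2O) = 5.256 / 22.4 = 0.2346 mol
n/ν → CO: 0.4249, H2O: 0.2346; H2O is limiting.
CO consumed = (1/1) × 0.2346 = 0.2346 mol
CO remaining = 0.4249 − 0.2346 = 0.1903 mol
mass = 0.1903 × 28.01 = 5.330 g

5.33 g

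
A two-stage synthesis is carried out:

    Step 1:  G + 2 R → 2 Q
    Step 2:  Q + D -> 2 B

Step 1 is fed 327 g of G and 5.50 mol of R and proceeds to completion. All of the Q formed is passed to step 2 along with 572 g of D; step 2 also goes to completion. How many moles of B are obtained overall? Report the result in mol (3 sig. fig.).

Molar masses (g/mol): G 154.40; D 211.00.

Step 1:
n(G) = 327.0 / 154.40 = 2.118 mol
n(R) = 5.500 mol
n/ν for G = 2.118/1 = 2.118
n/ν for R = 5.500/2 = 2.750
Smallest n/ν is G → limiting reagent.
n(Q) produced = (2/1) × 2.118 = 4.236 mol
Step 2:
n(Q) available = 4.236 mol
n(D) = 572.0 / 211.00 = 2.711 mol
n/ν for Q = 4.236/1 = 4.236
n/ν for D = 2.711/1 = 2.711
Smallest n/ν is D → limiting reagent.
n(B) = (2/1) × 2.711 = 5.422 mol

5.42 mol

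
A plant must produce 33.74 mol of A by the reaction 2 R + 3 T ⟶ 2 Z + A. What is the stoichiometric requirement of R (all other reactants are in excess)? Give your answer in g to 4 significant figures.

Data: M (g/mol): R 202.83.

n(A) = 33.74 mol
n(R) = (2/1) × 33.74 = 67.48 mol
mass = 67.48 × 202.83 = 13690 g

13690 g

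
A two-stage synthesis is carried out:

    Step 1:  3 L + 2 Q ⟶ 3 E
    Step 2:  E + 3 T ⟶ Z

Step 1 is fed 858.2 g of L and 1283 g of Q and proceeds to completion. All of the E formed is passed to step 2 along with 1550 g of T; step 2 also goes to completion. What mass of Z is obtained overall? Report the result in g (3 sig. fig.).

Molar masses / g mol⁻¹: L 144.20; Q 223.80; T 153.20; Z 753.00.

2540 g

Step 1:
n(L) = 858.2 / 144.20 = 5.951 mol
n(Q) = 1283 / 223.80 = 5.733 mol
n/ν for L = 5.951/3 = 1.984
n/ν for Q = 5.733/2 = 2.867
Smallest n/ν is L → limiting reagent.
n(E) produced = (3/3) × 5.951 = 5.951 mol
Step 2:
n(E) available = 5.951 mol
n(T) = 1550 / 153.20 = 10.12 mol
n/ν for E = 5.951/1 = 5.951
n/ν for T = 10.12/3 = 3.373
Smallest n/ν is T → limiting reagent.
n(Z) = (1/3) × 10.12 = 3.373 mol
mass = 3.373 × 753.00 = 2540 g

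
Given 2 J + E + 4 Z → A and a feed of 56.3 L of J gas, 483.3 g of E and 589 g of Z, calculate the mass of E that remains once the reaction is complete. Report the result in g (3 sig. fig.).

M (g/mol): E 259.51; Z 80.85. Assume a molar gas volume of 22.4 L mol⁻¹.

157 g

n(J) = 56.30 / 22.4 = 2.513 mol
n(E) = 483.3 / 259.51 = 1.862 mol
n(Z) = 589.0 / 80.85 = 7.285 mol
n/ν for J = 2.513/2 = 1.257
n/ν for E = 1.862/1 = 1.862
n/ν for Z = 7.285/4 = 1.821
Smallest n/ν is J → limiting reagent.
E consumed = (1/2) × 2.513 = 1.257 mol
E remaining = 1.862 − 1.257 = 0.6050 mol
mass = 0.6050 × 259.51 = 157.0 g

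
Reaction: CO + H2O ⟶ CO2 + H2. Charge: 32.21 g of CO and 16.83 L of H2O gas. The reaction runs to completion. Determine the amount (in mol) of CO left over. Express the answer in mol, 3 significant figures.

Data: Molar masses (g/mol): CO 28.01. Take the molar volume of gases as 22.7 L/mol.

0.409 mol

n(CO) = 32.21 / 28.01 = 1.150 mol
n(H2O) = 16.83 / 22.7 = 0.7414 mol
n/ν → CO: 1.150, H2O: 0.7414; H2O is limiting.
CO consumed = (1/1) × 0.7414 = 0.7414 mol
CO remaining = 1.150 − 0.7414 = 0.4086 mol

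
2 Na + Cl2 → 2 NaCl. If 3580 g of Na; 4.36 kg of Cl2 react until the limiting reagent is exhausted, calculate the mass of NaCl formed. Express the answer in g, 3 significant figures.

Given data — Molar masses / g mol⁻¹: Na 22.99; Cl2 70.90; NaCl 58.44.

n(Na) = 3580 / 22.99 = 155.7 mol
n(Cl2) = 4.360×1000 / 70.90 = 61.50 mol
n/ν for Na = 155.7/2 = 77.85
n/ν for Cl2 = 61.50/1 = 61.50
Smallest n/ν is Cl2 → limiting reagent.
n(NaCl) = (2/1) × 61.50 = 123.0 mol
mass = 123.0 × 58.44 = 7188 g

7190 g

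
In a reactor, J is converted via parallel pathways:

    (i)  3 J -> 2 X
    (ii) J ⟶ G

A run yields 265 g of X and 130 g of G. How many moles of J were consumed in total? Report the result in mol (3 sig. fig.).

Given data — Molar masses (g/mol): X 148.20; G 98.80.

4.00 mol

n(X) = 265 / 148.20 = 1.788 mol
n(G) = 130 / 98.80 = 1.316 mol
n(J) via (i) = (3/2)×1.788 = 2.682 mol
n(J) via (ii) = (1/1)×1.316 = 1.316 mol
total n(J) = 2.682 + 1.316 = 3.998 mol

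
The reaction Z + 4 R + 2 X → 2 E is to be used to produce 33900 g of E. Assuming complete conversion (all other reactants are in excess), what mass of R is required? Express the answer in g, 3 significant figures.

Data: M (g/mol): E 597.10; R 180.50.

n(E) = 33900 / 597.10 = 56.77 mol
n(R) = (4/2) × 56.77 = 113.5 mol
mass = 113.5 × 180.50 = 20490 g

20500 g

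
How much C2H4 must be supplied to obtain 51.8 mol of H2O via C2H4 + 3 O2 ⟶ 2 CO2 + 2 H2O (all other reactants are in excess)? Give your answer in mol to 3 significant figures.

25.9 mol

n(H2O) = 51.80 mol
n(C2H4) = (1/2) × 51.80 = 25.90 mol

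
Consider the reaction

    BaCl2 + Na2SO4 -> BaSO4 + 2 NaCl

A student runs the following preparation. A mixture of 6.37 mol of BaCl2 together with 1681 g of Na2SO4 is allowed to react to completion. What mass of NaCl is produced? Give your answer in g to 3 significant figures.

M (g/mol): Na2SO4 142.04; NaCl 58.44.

745 g

n(BaCl2) = 6.370 mol
n(Na2SO4) = 1681 / 142.04 = 11.83 mol
n/ν for BaCl2 = 6.370/1 = 6.370
n/ν for Na2SO4 = 11.83/1 = 11.83
Smallest n/ν is BaCl2 → limiting reagent.
n(NaCl) = (2/1) × 6.370 = 12.74 mol
mass = 12.74 × 58.44 = 744.5 g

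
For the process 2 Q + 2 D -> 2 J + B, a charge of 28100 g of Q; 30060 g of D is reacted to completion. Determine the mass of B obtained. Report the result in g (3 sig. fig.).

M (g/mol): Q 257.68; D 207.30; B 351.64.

n(Q) = 28100 / 257.68 = 109.0 mol
n(D) = 30060 / 207.30 = 145.0 mol
n/ν → Q: 54.50, D: 72.50; Q is limiting.
n(B) = (1/2) × 109.0 = 54.50 mol
mass = 54.50 × 351.64 = 19160 g

19200 g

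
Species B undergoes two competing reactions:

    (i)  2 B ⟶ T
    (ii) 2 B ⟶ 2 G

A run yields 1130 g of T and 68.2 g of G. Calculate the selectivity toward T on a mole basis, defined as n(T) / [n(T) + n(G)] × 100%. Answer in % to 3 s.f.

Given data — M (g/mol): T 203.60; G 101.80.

n(T) = 1130 / 203.60 = 5.550 mol
n(G) = 68.2 / 101.80 = 0.6699 mol
selectivity = 5.550/(5.550+0.6699) × 100 = 89.23 %

89.2 %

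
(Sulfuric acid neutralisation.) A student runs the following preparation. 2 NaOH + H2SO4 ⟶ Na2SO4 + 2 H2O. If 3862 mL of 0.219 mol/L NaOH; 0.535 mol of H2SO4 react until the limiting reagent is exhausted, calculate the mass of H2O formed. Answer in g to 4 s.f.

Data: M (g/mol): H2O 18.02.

n(NaOH) = 0.219 × 3862/1000 = 0.8458 mol
n(H2SO4) = 0.5350 mol
n/ν for NaOH = 0.8458/2 = 0.4229
n/ν for H2SO4 = 0.5350/1 = 0.5350
Smallest n/ν is NaOH → limiting reagent.
n(H2O) = (2/2) × 0.8458 = 0.8458 mol
mass = 0.8458 × 18.02 = 15.24 g

15.24 g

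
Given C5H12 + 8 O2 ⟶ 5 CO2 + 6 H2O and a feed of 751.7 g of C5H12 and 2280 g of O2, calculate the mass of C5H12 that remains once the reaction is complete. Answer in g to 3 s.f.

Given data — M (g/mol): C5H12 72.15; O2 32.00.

n(C5H12) = 751.7 / 72.15 = 10.42 mol
n(O2) = 2280 / 32.00 = 71.25 mol
n/ν for C5H12 = 10.42/1 = 10.42
n/ν for O2 = 71.25/8 = 8.906
Smallest n/ν is O2 → limiting reagent.
C5H12 consumed = (1/8) × 71.25 = 8.906 mol
C5H12 remaining = 10.42 − 8.906 = 1.514 mol
mass = 1.514 × 72.15 = 109.2 g

109 g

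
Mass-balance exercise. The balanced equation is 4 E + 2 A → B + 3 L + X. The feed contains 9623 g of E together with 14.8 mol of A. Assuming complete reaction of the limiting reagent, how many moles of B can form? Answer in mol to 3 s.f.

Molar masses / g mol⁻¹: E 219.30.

7.40 mol

n(E) = 9623 / 219.30 = 43.88 mol
n(A) = 14.80 mol
n/ν for E = 43.88/4 = 10.97
n/ν for A = 14.80/2 = 7.400
Smallest n/ν is A → limiting reagent.
n(B) = (1/2) × 14.80 = 7.400 mol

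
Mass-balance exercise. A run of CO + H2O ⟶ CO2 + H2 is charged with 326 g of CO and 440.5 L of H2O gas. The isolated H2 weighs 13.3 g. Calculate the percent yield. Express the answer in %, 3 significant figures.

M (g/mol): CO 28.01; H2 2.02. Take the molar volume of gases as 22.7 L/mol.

n(CO) = 326.0 / 28.01 = 11.64 mol
n(H2O) = 440.5 / 22.7 = 19.41 mol
n/ν for CO = 11.64/1 = 11.64
n/ν for H2O = 19.41/1 = 19.41
Smallest n/ν is CO → limiting reagent.
theoretical n(H2) = (1/1) × 11.64 = 11.64 mol → 23.51 g
% yield = 13.3 / 23.51 × 100 = 56.57 %

56.6 %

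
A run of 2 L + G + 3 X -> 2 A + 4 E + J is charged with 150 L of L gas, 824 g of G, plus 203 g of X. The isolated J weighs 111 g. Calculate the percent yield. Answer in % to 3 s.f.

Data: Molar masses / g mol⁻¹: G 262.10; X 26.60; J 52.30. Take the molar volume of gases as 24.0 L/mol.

83.4 %

n(L) = 150.0 / 24.0 = 6.250 mol
n(G) = 824.0 / 262.10 = 3.144 mol
n(X) = 203.0 / 26.60 = 7.632 mol
n/ν for L = 6.250/2 = 3.125
n/ν for G = 3.144/1 = 3.144
n/ν for X = 7.632/3 = 2.544
Smallest n/ν is X → limiting reagent.
theoretical n(J) = (1/3) × 7.632 = 2.544 mol → 133.1 g
% yield = 111 / 133.1 × 100 = 83.40 %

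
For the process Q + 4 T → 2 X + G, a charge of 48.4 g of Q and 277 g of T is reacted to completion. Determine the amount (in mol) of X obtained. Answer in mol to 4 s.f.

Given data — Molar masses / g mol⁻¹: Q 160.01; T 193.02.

0.6050 mol

n(Q) = 48.40 / 160.01 = 0.3025 mol
n(T) = 277.0 / 193.02 = 1.435 mol
n/ν → Q: 0.3025, T: 0.3588; Q is limiting.
n(X) = (2/1) × 0.3025 = 0.6050 mol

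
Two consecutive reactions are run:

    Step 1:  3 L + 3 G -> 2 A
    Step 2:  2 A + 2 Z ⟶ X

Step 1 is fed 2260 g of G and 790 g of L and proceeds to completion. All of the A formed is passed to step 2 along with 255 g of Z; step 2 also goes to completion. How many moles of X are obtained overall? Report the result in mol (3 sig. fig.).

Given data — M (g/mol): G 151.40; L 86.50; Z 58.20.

2.19 mol

Step 1:
n(G) = 2260 / 151.40 = 14.93 mol
n(L) = 790.0 / 86.50 = 9.133 mol
n/ν for G = 14.93/3 = 4.977
n/ν for L = 9.133/3 = 3.044
Smallest n/ν is L → limiting reagent.
n(A) produced = (2/3) × 9.133 = 6.089 mol
Step 2:
n(A) available = 6.089 mol
n(Z) = 255.0 / 58.20 = 4.381 mol
n/ν for A = 6.089/2 = 3.045
n/ν for Z = 4.381/2 = 2.191
Smallest n/ν is Z → limiting reagent.
n(X) = (1/2) × 4.381 = 2.191 mol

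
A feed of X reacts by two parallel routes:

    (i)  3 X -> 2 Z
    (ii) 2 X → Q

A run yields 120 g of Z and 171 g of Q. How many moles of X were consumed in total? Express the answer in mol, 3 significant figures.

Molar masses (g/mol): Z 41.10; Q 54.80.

10.6 mol

n(Z) = 120 / 41.10 = 2.920 mol
n(Q) = 171 / 54.80 = 3.120 mol
n(X) via (i) = (3/2)×2.920 = 4.380 mol
n(X) via (ii) = (2/1)×3.120 = 6.240 mol
total n(X) = 4.380 + 6.240 = 10.62 mol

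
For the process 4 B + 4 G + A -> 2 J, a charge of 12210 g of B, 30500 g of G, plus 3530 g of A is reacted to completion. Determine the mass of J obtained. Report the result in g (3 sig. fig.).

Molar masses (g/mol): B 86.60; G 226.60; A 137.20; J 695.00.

n(B) = 12210 / 86.60 = 141.0 mol
n(G) = 30500 / 226.60 = 134.6 mol
n(A) = 3530 / 137.20 = 25.73 mol
n/ν for B = 141.0/4 = 35.25
n/ν for G = 134.6/4 = 33.65
n/ν for A = 25.73/1 = 25.73
Smallest n/ν is A → limiting reagent.
n(J) = (2/1) × 25.73 = 51.46 mol
mass = 51.46 × 695.00 = 35760 g

35800 g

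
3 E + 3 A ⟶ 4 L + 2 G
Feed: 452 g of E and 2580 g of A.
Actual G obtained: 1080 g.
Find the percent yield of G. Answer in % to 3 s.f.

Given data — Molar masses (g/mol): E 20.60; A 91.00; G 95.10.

n(E) = 452.0 / 20.60 = 21.94 mol
n(A) = 2580 / 91.00 = 28.35 mol
n/ν → E: 7.313, A: 9.450; E is limiting.
theoretical n(G) = (2/3) × 21.94 = 14.63 mol → 1391 g
% yield = 1080 / 1391 × 100 = 77.64 %

77.6 %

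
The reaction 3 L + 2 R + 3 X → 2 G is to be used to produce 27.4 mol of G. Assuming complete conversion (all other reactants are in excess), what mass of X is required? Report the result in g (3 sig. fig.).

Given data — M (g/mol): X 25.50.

n(G) = 27.40 mol
n(X) = (3/2) × 27.40 = 41.10 mol
mass = 41.10 × 25.50 = 1048 g

1050 g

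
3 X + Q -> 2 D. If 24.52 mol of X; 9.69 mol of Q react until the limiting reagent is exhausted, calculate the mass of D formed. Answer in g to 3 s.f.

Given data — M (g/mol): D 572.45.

n(X) = 24.52 mol
n(Q) = 9.690 mol
n/ν → X: 8.173, Q: 9.690; X is limiting.
n(D) = (2/3) × 24.52 = 16.35 mol
mass = 16.35 × 572.45 = 9360 g

9360 g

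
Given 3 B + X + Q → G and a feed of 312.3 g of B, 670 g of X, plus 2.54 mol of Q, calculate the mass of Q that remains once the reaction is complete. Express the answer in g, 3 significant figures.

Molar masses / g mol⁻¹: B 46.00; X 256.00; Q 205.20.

n(B) = 312.3 / 46.00 = 6.789 mol
n(X) = 670.0 / 256.00 = 2.617 mol
n(Q) = 2.540 mol
n/ν → B: 2.263, X: 2.617, Q: 2.540; B is limiting.
Q consumed = (1/3) × 6.789 = 2.263 mol
Q remaining = 2.540 − 2.263 = 0.2770 mol
mass = 0.2770 × 205.20 = 56.84 g

56.8 g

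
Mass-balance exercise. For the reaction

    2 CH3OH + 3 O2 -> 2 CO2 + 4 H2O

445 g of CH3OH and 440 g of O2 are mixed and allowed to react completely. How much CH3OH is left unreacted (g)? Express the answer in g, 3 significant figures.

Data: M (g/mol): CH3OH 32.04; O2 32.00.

n(CH3OH) = 445.0 / 32.04 = 13.89 mol
n(O2) = 440.0 / 32.00 = 13.75 mol
n/ν → CH3OH: 6.945, O2: 4.583; O2 is limiting.
CH3OH consumed = (2/3) × 13.75 = 9.167 mol
CH3OH remaining = 13.89 − 9.167 = 4.723 mol
mass = 4.723 × 32.04 = 151.3 g

151 g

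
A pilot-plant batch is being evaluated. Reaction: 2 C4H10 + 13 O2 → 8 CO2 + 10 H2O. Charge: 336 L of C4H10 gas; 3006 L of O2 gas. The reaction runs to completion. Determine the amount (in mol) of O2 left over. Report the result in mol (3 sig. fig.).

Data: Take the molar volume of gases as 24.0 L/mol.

n(C4H10) = 336.0 / 24.0 = 14.00 mol
n(O2) = 3006 / 24.0 = 125.3 mol
n/ν for C4H10 = 14.00/2 = 7.000
n/ν for O2 = 125.3/13 = 9.638
Smallest n/ν is C4H10 → limiting reagent.
O2 consumed = (13/2) × 14.00 = 91.00 mol
O2 remaining = 125.3 − 91.00 = 34.30 mol

34.3 mol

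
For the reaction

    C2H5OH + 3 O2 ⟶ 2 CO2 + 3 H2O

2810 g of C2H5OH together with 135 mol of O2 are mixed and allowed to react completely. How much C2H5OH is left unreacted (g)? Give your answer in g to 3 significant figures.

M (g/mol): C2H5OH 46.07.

737 g

n(C2H5OH) = 2810 / 46.07 = 60.99 mol
n(O2) = 135.0 mol
n/ν for C2H5OH = 60.99/1 = 60.99
n/ν for O2 = 135.0/3 = 45.00
Smallest n/ν is O2 → limiting reagent.
C2H5OH consumed = (1/3) × 135.0 = 45.00 mol
C2H5OH remaining = 60.99 − 45.00 = 15.99 mol
mass = 15.99 × 46.07 = 736.7 g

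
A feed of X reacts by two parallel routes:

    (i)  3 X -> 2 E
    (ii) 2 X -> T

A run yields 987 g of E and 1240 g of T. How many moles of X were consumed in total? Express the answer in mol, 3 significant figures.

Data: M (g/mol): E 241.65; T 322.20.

n(E) = 987 / 241.65 = 4.084 mol
n(T) = 1240 / 322.20 = 3.849 mol
n(X) via (i) = (3/2)×4.084 = 6.126 mol
n(X) via (ii) = (2/1)×3.849 = 7.698 mol
total n(X) = 6.126 + 7.698 = 13.82 mol

13.8 mol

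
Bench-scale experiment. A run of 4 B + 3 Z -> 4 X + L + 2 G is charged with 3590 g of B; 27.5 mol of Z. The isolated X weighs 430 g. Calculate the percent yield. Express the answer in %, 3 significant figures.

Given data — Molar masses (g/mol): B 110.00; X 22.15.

59.5 %

n(B) = 3590 / 110.00 = 32.64 mol
n(Z) = 27.50 mol
n/ν → B: 8.160, Z: 9.167; B is limiting.
theoretical n(X) = (4/4) × 32.64 = 32.64 mol → 723.0 g
% yield = 430 / 723.0 × 100 = 59.47 %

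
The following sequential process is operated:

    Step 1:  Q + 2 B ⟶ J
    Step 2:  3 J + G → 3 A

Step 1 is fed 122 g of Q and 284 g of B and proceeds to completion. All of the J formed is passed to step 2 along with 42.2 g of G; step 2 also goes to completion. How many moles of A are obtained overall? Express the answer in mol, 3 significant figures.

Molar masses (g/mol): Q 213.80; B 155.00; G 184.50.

Step 1:
n(Q) = 122.0 / 213.80 = 0.5706 mol
n(B) = 284.0 / 155.00 = 1.832 mol
n/ν for Q = 0.5706/1 = 0.5706
n/ν for B = 1.832/2 = 0.9160
Smallest n/ν is Q → limiting reagent.
n(J) produced = (1/1) × 0.5706 = 0.5706 mol
Step 2:
n(J) available = 0.5706 mol
n(G) = 42.20 / 184.50 = 0.2287 mol
n/ν for J = 0.5706/3 = 0.1902
n/ν for G = 0.2287/1 = 0.2287
Smallest n/ν is J → limiting reagent.
n(A) = (3/3) × 0.5706 = 0.5706 mol

0.571 mol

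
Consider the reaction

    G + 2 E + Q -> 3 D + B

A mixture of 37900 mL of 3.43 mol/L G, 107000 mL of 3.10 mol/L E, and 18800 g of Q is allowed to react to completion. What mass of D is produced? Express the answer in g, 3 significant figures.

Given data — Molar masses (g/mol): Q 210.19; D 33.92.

n(G) = 3.43 × 37900/1000 = 130.0 mol
n(E) = 3.10 × 107000/1000 = 331.7 mol
n(Q) = 18800 / 210.19 = 89.44 mol
n/ν for G = 130.0/1 = 130.0
n/ν for E = 331.7/2 = 165.9
n/ν for Q = 89.44/1 = 89.44
Smallest n/ν is Q → limiting reagent.
n(D) = (3/1) × 89.44 = 268.3 mol
mass = 268.3 × 33.92 = 9101 g

9100 g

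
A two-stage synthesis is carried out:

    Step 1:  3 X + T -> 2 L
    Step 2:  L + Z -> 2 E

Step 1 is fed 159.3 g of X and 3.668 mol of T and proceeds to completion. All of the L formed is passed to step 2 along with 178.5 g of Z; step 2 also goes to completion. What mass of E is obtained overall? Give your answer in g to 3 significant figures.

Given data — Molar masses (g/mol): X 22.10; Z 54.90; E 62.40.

406 g

Step 1:
n(X) = 159.3 / 22.10 = 7.208 mol
n(T) = 3.668 mol
n/ν for X = 7.208/3 = 2.403
n/ν for T = 3.668/1 = 3.668
Smallest n/ν is X → limiting reagent.
n(L) produced = (2/3) × 7.208 = 4.805 mol
Step 2:
n(L) available = 4.805 mol
n(Z) = 178.5 / 54.90 = 3.251 mol
n/ν for L = 4.805/1 = 4.805
n/ν for Z = 3.251/1 = 3.251
Smallest n/ν is Z → limiting reagent.
n(E) = (2/1) × 3.251 = 6.502 mol
mass = 6.502 × 62.40 = 405.7 g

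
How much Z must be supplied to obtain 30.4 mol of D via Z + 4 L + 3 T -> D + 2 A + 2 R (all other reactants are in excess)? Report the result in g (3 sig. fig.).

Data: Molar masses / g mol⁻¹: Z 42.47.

1290 g

n(D) = 30.40 mol
n(Z) = (1/1) × 30.40 = 30.40 mol
mass = 30.40 × 42.47 = 1291 g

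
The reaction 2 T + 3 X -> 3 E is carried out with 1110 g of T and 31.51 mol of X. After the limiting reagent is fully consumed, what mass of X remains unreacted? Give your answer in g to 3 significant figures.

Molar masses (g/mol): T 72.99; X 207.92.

1810 g

n(T) = 1110 / 72.99 = 15.21 mol
n(X) = 31.51 mol
n/ν → T: 7.605, X: 10.50; T is limiting.
X consumed = (3/2) × 15.21 = 22.82 mol
X remaining = 31.51 − 22.82 = 8.690 mol
mass = 8.690 × 207.92 = 1807 g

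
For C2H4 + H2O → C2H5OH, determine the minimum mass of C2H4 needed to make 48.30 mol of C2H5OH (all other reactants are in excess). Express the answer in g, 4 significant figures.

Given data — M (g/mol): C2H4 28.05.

n(C2H5OH) = 48.30 mol
n(C2H4) = (1/1) × 48.30 = 48.30 mol
mass = 48.30 × 28.05 = 1355 g

1355 g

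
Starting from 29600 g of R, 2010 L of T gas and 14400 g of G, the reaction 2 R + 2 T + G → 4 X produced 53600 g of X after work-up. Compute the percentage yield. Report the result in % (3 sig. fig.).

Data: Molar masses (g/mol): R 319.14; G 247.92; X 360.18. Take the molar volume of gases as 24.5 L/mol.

n(R) = 29600 / 319.14 = 92.75 mol
n(T) = 2010 / 24.5 = 82.04 mol
n(G) = 14400 / 247.92 = 58.08 mol
n/ν for R = 92.75/2 = 46.38
n/ν for T = 82.04/2 = 41.02
n/ν for G = 58.08/1 = 58.08
Smallest n/ν is T → limiting reagent.
theoretical n(X) = (4/2) × 82.04 = 164.1 mol → 59110 g
% yield = 53600 / 59110 × 100 = 90.68 %

90.7 %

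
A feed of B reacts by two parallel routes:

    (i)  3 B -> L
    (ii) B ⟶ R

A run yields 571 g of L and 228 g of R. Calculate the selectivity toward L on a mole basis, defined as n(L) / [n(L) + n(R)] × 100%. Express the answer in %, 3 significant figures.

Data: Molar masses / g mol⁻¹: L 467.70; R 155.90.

45.5 %

n(L) = 571 / 467.70 = 1.221 mol
n(R) = 228 / 155.90 = 1.462 mol
selectivity = 1.221/(1.221+1.462) × 100 = 45.51 %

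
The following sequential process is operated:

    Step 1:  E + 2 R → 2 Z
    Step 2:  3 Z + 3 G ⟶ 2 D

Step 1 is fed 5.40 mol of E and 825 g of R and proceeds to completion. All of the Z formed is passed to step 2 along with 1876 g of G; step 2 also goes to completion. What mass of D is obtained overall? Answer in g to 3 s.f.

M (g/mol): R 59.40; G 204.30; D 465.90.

Step 1:
n(E) = 5.400 mol
n(R) = 825.0 / 59.40 = 13.89 mol
n/ν for E = 5.400/1 = 5.400
n/ν for R = 13.89/2 = 6.945
Smallest n/ν is E → limiting reagent.
n(Z) produced = (2/1) × 5.400 = 10.80 mol
Step 2:
n(Z) available = 10.80 mol
n(G) = 1876 / 204.30 = 9.183 mol
n/ν for Z = 10.80/3 = 3.600
n/ν for G = 9.183/3 = 3.061
Smallest n/ν is G → limiting reagent.
n(D) = (2/3) × 9.183 = 6.122 mol
mass = 6.122 × 465.90 = 2852 g

2850 g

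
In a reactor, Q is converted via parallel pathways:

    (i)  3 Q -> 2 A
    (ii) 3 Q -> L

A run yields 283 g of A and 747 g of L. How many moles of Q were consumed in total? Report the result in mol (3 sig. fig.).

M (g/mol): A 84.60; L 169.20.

n(A) = 283 / 84.60 = 3.345 mol
n(L) = 747 / 169.20 = 4.415 mol
n(Q) via (i) = (3/2)×3.345 = 5.018 mol
n(Q) via (ii) = (3/1)×4.415 = 13.25 mol
total n(Q) = 5.018 + 13.25 = 18.27 mol

18.3 mol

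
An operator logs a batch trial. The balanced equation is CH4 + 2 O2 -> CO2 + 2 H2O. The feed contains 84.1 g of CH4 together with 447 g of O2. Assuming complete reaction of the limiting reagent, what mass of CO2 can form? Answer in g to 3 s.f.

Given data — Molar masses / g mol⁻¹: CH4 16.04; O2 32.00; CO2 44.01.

231 g

n(CH4) = 84.10 / 16.04 = 5.243 mol
n(O2) = 447.0 / 32.00 = 13.97 mol
n/ν for CH4 = 5.243/1 = 5.243
n/ν for O2 = 13.97/2 = 6.985
Smallest n/ν is CH4 → limiting reagent.
n(CO2) = (1/1) × 5.243 = 5.243 mol
mass = 5.243 × 44.01 = 230.7 g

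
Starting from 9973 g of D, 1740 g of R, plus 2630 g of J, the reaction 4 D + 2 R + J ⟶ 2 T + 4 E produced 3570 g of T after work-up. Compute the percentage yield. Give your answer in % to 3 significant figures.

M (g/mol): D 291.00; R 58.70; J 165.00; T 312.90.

66.6 %

n(D) = 9973 / 291.00 = 34.27 mol
n(R) = 1740 / 58.70 = 29.64 mol
n(J) = 2630 / 165.00 = 15.94 mol
n/ν for D = 34.27/4 = 8.568
n/ν for R = 29.64/2 = 14.82
n/ν for J = 15.94/1 = 15.94
Smallest n/ν is D → limiting reagent.
theoretical n(T) = (2/4) × 34.27 = 17.14 mol → 5363 g
% yield = 3570 / 5363 × 100 = 66.57 %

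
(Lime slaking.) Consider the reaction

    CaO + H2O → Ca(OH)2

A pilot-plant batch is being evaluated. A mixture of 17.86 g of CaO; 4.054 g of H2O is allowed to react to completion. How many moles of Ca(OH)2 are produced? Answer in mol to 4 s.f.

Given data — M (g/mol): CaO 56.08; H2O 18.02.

n(CaO) = 17.86 / 56.08 = 0.3185 mol
n(H2O) = 4.054 / 18.02 = 0.2250 mol
n/ν → CaO: 0.3185, H2O: 0.2250; H2O is limiting.
n(Ca(OH)2) = (1/1) × 0.2250 = 0.2250 mol

0.2250 mol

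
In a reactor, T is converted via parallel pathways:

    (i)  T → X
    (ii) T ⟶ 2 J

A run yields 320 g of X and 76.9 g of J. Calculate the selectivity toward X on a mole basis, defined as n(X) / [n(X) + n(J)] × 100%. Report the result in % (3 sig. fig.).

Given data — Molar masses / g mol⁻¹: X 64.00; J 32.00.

67.5 %

n(X) = 320 / 64.00 = 5.000 mol
n(J) = 76.9 / 32.00 = 2.403 mol
selectivity = 5.000/(5.000+2.403) × 100 = 67.54 %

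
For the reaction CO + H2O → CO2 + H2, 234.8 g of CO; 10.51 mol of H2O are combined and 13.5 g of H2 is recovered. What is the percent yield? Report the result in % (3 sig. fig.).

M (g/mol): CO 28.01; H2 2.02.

n(CO) = 234.8 / 28.01 = 8.383 mol
n(H2O) = 10.51 mol
n/ν for CO = 8.383/1 = 8.383
n/ν for H2O = 10.51/1 = 10.51
Smallest n/ν is CO → limiting reagent.
theoretical n(H2) = (1/1) × 8.383 = 8.383 mol → 16.93 g
% yield = 13.5 / 16.93 × 100 = 79.74 %

79.7 %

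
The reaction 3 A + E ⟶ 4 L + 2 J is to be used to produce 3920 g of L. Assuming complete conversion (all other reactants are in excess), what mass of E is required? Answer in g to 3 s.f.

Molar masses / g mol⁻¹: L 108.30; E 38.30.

347 g

n(L) = 3920 / 108.30 = 36.20 mol
n(E) = (1/4) × 36.20 = 9.050 mol
mass = 9.050 × 38.30 = 346.6 g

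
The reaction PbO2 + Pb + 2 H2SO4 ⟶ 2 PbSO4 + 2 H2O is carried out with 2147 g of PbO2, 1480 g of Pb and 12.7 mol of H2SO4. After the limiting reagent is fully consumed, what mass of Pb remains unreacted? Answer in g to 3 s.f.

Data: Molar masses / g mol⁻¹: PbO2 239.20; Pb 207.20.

n(PbO2) = 2147 / 239.20 = 8.976 mol
n(Pb) = 1480 / 207.20 = 7.143 mol
n(H2SO4) = 12.70 mol
n/ν → PbO2: 8.976, Pb: 7.143, H2SO4: 6.350; H2SO4 is limiting.
Pb consumed = (1/2) × 12.70 = 6.350 mol
Pb remaining = 7.143 − 6.350 = 0.7930 mol
mass = 0.7930 × 207.20 = 164.3 g

164 g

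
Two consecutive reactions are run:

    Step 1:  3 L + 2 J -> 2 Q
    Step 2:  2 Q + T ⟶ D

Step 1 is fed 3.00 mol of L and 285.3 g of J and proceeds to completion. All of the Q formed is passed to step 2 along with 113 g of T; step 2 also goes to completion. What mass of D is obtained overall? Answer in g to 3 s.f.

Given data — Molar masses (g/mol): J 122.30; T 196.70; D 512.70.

295 g

Step 1:
n(L) = 3.000 mol
n(J) = 285.3 / 122.30 = 2.333 mol
n/ν → L: 1.000, J: 1.167; L is limiting.
n(Q) produced = (2/3) × 3.000 = 2.000 mol
Step 2:
n(Q) available = 2.000 mol
n(T) = 113.0 / 196.70 = 0.5745 mol
n/ν → Q: 1.000, T: 0.5745; T is limiting.
n(D) = (1/1) × 0.5745 = 0.5745 mol
mass = 0.5745 × 512.70 = 294.5 g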